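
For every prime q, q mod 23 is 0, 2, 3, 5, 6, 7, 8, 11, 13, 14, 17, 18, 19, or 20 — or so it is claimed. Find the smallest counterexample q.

For q = 2, 3, 5, 7, …, 37, 41, 43 the conclusion holds.
q = 47: 47 mod 23 = 1 — not in {0, 2, 3, 5, 6, 7, 8, 11, 13, 14, 17, 18, 19, 20}.

q = 47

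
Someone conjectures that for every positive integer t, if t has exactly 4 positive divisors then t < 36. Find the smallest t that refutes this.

We need the least positive integer t for which t has exactly 4 positive divisors but the claim fails.
The first 12 eligible values, up to t = 35, all satisfy the conclusion.
t = 38: τ(38) = 4; 38 ≥ 36.

t = 38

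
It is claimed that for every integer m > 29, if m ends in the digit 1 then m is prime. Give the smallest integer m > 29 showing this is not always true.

m = 51

Check each integer m > 29 in order until m ends in the digit 1 but m is not prime.
For m = 31, 41 the conclusion holds.
m = 51: 51 ends in 1; 51 = 3 × 17, composite.
So m = 51 is the smallest counterexample.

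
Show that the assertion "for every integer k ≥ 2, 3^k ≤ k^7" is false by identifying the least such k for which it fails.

k = 19

For k = 2, 3, 4, 5, …, 16, 17, 18 the conclusion holds.
k = 19: 3^k = 1162261467 and k^7 = 893871739, so 1162261467 > 893871739.
So k = 19 is the smallest counterexample.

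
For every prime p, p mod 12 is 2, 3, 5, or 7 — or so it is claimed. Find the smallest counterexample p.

p = 11

We need the least prime p for which the claim fails.
p = 2: 2 mod 12 = 2.
p = 3: 3 mod 12 = 3.
p = 5: 5 mod 12 = 5.
p = 7: 7 mod 12 = 7.
p = 11: 11 mod 12 = 11 — not in {2, 3, 5, 7}.
Hence p = 11 is a counterexample.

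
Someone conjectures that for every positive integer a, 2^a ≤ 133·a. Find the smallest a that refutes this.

a = 11

Check each positive integer a in order until 2^a > 133·a.
The first 10 eligible values, up to a = 10, all satisfy the conclusion.
a = 11: 2^a = 2048 and 133·a = 1463, so 2048 > 1463.
Thus a = 11 disproves the claim, and no smaller a works.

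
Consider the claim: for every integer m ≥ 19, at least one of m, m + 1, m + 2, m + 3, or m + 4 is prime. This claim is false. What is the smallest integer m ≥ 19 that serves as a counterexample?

We need the least integer m ≥ 19 for which m, m + 1, m + 2, m + 3, m + 4 are all composite.
m = 19: 19 is prime.
m = 20: 23 is prime.
m = 21: 23 is prime.
m = 22: 23 is prime.
m = 23: 23 is prime.
m = 24: 24 = 2 × 12; 25 = 5 × 5; 26 = 2 × 13; 27 = 3 × 9; 28 = 2 × 14 — all composite.

m = 24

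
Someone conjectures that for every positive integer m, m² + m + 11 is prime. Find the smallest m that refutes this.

m = 10

Check each positive integer m in order until m² + m + 11 is not prime.
The first 9 eligible values, up to m = 9, all satisfy the conclusion.
m = 10: m² + m + 11 = 121 = 11 × 11, composite.
Thus m = 10 disproves the claim, and no smaller m works.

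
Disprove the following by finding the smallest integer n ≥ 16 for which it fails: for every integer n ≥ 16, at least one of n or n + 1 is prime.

n = 20

The first 4 eligible values, up to n = 19, all satisfy the conclusion.
n = 20: 20 = 2 × 10; 21 = 3 × 7 — both composite.
Thus n = 20 disproves the claim, and no smaller n works.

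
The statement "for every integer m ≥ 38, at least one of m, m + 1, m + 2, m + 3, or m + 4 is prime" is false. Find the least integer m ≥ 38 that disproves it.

We need the least integer m ≥ 38 for which m, m + 1, m + 2, m + 3, m + 4 are all composite.
The first 10 eligible values, up to m = 47, all satisfy the conclusion.
m = 48: 48 = 2 × 24; 49 = 7 × 7; 50 = 2 × 25; 51 = 3 × 17; 52 = 2 × 26 — all composite.

m = 48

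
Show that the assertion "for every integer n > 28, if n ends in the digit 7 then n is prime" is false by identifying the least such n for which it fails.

n = 57

Check each integer n > 28 in order until n ends in the digit 7 but n is not prime.
For n = 37, 47 the conclusion holds.
n = 57: 57 ends in 7; 57 = 3 × 19, composite.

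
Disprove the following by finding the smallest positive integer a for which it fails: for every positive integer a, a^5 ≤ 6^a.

For a = 1, 2 the conclusion holds.
a = 3: a^5 = 243 and 6^a = 216, so 243 > 216.
Hence a = 3 is a counterexample.

a = 3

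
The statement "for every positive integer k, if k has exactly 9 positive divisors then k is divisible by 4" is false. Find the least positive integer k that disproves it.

k = 225

A counterexample is any positive integer k such that k has exactly 9 positive divisors but k is not divisible by 4; we check each in order.
For k = 36, 100, 196 the conclusion holds.
k = 225: τ(225) = 9; 225 mod 4 = 1.
Thus k = 225 disproves the claim, and no smaller k works.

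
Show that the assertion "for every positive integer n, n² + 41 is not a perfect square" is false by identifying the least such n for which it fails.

For n = 1, 2, 3, 4, …, 17, 18, 19 the conclusion holds.
n = 20: 20² + 41 = 441 = 21², a perfect square.
Hence n = 20 is a counterexample.

n = 20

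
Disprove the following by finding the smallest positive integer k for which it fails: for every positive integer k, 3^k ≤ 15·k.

Check each positive integer k in order until 3^k > 15·k.
k = 1: 3^k = 3 and 15·k = 15, so 3 ≤ 15.
k = 2: 3^k = 9 and 15·k = 30, so 9 ≤ 30.
k = 3: 3^k = 27 and 15·k = 45, so 27 ≤ 45.
k = 4: 3^k = 81 and 15·k = 60, so 81 > 60.
Thus k = 4 disproves the claim, and no smaller k works.

k = 4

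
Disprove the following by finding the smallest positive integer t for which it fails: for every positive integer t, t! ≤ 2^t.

t = 4

A counterexample is any positive integer t such that t! > 2^t; we check each in order.
t = 1: t! = 1 and 2^t = 2, so 1 ≤ 2.
t = 2: t! = 2 and 2^t = 4, so 2 ≤ 4.
t = 3: t! = 6 and 2^t = 8, so 6 ≤ 8.
t = 4: t! = 24 and 2^t = 16, so 24 > 16.
So t = 4 is the smallest counterexample.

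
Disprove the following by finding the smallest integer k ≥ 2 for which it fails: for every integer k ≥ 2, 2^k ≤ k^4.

k = 17

Check each integer k ≥ 2 in order until 2^k > k^4.
For k = 2, 3, 4, 5, …, 14, 15, 16 the conclusion holds.
k = 17: 2^k = 131072 and k^4 = 83521, so 131072 > 83521.
Thus k = 17 disproves the claim, and no smaller k works.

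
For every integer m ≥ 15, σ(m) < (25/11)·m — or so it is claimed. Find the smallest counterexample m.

Check each integer m ≥ 15 in order until the claim fails.
For m = 15, 16, 17, 18, 19, 20, 21, 22, 23 the conclusion holds.
m = 24: σ(24) = 60; 60 ≥ 600/11.
Thus m = 24 disproves the claim, and no smaller m works.

m = 24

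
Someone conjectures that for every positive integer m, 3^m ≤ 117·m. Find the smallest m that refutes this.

m = 6

The first 5 eligible values, up to m = 5, all satisfy the conclusion.
m = 6: 3^m = 729 and 117·m = 702, so 729 > 702.
Hence m = 6 is a counterexample.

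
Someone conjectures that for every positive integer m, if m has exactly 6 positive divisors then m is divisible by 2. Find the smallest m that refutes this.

m = 45

For m = 12, 18, 20, 28, 32, 44 the conclusion holds.
m = 45: τ(45) = 6; 45 mod 2 = 1.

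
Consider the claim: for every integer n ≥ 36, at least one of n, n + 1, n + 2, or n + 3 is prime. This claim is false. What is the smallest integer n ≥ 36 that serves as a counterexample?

n = 48

A counterexample is any integer n ≥ 36 such that n, n + 1, n + 2, n + 3 are all composite; we check each in order.
For n = 36, 37, 38, 39, …, 45, 46, 47 the conclusion holds.
n = 48: 48 = 2 × 24; 49 = 7 × 7; 50 = 2 × 25; 51 = 3 × 17 — all composite.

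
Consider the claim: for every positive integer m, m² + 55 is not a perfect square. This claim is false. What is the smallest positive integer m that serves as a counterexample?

m = 3

For m = 1, 2 the conclusion holds.
m = 3: 3² + 55 = 64 = 8², a perfect square.
So m = 3 is the smallest counterexample.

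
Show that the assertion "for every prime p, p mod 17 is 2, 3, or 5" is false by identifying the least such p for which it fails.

p = 2: 2 mod 17 = 2.
p = 3: 3 mod 17 = 3.
p = 5: 5 mod 17 = 5.
p = 7: 7 mod 17 = 7 — not in {2, 3, 5}.
Thus p = 7 disproves the claim, and no smaller p works.

p = 7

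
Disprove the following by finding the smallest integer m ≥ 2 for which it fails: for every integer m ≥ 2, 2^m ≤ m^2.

m = 5

m = 2: 2^m = 4 and m^2 = 4, so 4 ≤ 4.
m = 3: 2^m = 8 and m^2 = 9, so 8 ≤ 9.
m = 4: 2^m = 16 and m^2 = 16, so 16 ≤ 16.
m = 5: 2^m = 32 and m^2 = 25, so 32 > 25.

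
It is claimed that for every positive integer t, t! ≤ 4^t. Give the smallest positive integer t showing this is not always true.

t = 9

For t = 1, 2, 3, 4, 5, 6, 7, 8 the conclusion holds.
t = 9: t! = 362880 and 4^t = 262144, so 362880 > 262144.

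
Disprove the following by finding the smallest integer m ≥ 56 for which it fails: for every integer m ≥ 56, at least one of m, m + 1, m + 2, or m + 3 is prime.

A counterexample is any integer m ≥ 56 such that m, m + 1, m + 2, m + 3 are all composite; we check each in order.
m = 56: 59 is prime.
m = 57: 59 is prime.
m = 58: 59 is prime.
m = 59: 59 is prime.
m = 60: 61 is prime.
m = 61: 61 is prime.
m = 62: 62 = 2 × 31; 63 = 3 × 21; 64 = 2 × 32; 65 = 5 × 13 — all composite.
Thus m = 62 disproves the claim, and no smaller m works.

m = 62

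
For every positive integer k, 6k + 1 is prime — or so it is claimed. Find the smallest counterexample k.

k = 4

For k = 1, 2, 3 the conclusion holds.
k = 4: 6k + 1 = 25 = 5 × 5, composite.
So k = 4 is the smallest counterexample.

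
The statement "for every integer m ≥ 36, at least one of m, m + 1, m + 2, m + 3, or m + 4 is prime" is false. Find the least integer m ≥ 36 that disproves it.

m = 48

A counterexample is any integer m ≥ 36 such that m, m + 1, m + 2, m + 3, m + 4 are all composite; we check each in order.
The first 12 eligible values, up to m = 47, all satisfy the conclusion.
m = 48: 48 = 2 × 24; 49 = 7 × 7; 50 = 2 × 25; 51 = 3 × 17; 52 = 2 × 26 — all composite.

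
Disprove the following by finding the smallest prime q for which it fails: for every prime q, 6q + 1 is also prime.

q = 19

q = 2: 6q + 1 = 13, prime.
q = 3: 6q + 1 = 19, prime.
q = 5: 6q + 1 = 31, prime.
q = 7: 6q + 1 = 43, prime.
q = 11: 6q + 1 = 67, prime.
q = 13: 6q + 1 = 79, prime.
q = 17: 6q + 1 = 103, prime.
q = 19: 6q + 1 = 115 = 5 × 23, not prime.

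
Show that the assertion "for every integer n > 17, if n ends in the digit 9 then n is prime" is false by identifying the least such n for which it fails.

n = 39

Check each integer n > 17 in order until n ends in the digit 9 but n is not prime.
n = 19: 19 ends in 9 and is prime.
n = 29: 29 ends in 9 and is prime.
n = 39: 39 ends in 9; 39 = 3 × 13, composite.
So n = 39 is the smallest counterexample.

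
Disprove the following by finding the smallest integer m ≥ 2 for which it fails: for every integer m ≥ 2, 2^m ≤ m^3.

For m = 2, 3, 4, 5, 6, 7, 8, 9 the conclusion holds.
m = 10: 2^m = 1024 and m^3 = 1000, so 1024 > 1000.

m = 10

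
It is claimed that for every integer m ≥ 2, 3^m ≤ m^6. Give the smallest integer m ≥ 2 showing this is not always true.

A counterexample is any integer m ≥ 2 such that 3^m > m^6; we check each in order.
For m = 2, 3, 4, 5, …, 12, 13, 14 the conclusion holds.
m = 15: 3^m = 14348907 and m^6 = 11390625, so 14348907 > 11390625.
Thus m = 15 disproves the claim, and no smaller m works.

m = 15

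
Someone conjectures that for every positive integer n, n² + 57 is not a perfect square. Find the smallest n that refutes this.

We need the least positive integer n for which n² + 57 is a perfect square.
For n = 1, 2, 3, 4, 5, 6, 7 the conclusion holds.
n = 8: 8² + 57 = 121 = 11², a perfect square.

n = 8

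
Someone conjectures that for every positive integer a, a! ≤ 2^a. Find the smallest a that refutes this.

a = 4

Check each positive integer a in order until a! > 2^a.
a = 1: a! = 1 and 2^a = 2, so 1 ≤ 2.
a = 2: a! = 2 and 2^a = 4, so 2 ≤ 4.
a = 3: a! = 6 and 2^a = 8, so 6 ≤ 8.
a = 4: a! = 24 and 2^a = 16, so 24 > 16.
Thus a = 4 disproves the claim, and no smaller a works.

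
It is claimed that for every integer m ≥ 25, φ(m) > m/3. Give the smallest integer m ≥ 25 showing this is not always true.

m = 30

Check each integer m ≥ 25 in order until the claim fails.
For m = 25, 26, 27, 28, 29 the conclusion holds.
m = 30: φ(30) = 8 and 30/3 = 10, so φ(30) ≤ 30/3.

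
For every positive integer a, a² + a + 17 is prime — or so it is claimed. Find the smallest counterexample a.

a = 16

For a = 1, 2, 3, 4, …, 13, 14, 15 the conclusion holds.
a = 16: a² + a + 17 = 289 = 17 × 17, composite.
So a = 16 is the smallest counterexample.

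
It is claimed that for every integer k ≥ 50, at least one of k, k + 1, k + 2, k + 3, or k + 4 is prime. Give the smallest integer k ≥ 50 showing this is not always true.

The first 4 eligible values, up to k = 53, all satisfy the conclusion.
k = 54: 54 = 2 × 27; 55 = 5 × 11; 56 = 2 × 28; 57 = 3 × 19; 58 = 2 × 29 — all composite.

k = 54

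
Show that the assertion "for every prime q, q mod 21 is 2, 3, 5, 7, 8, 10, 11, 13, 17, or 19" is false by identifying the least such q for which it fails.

q = 37

We need the least prime q for which the claim fails.
For q = 2, 3, 5, 7, …, 23, 29, 31 the conclusion holds.
q = 37: 37 mod 21 = 16 — not in {2, 3, 5, 7, 8, 10, 11, 13, 17, 19}.
Hence q = 37 is a counterexample.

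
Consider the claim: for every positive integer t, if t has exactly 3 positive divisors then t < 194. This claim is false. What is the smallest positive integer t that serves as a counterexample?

We need the least positive integer t for which t has exactly 3 positive divisors but the claim fails.
The first 6 eligible values, up to t = 169, all satisfy the conclusion.
t = 289: τ(289) = 3; 289 ≥ 194.
Hence t = 289 is a counterexample.

t = 289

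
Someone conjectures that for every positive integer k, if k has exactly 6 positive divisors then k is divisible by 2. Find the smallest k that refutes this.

Check each positive integer k in order until k has exactly 6 positive divisors but k is not divisible by 2.
For k = 12, 18, 20, 28, 32, 44 the conclusion holds.
k = 45: τ(45) = 6; 45 mod 2 = 1.
Hence k = 45 is a counterexample.

k = 45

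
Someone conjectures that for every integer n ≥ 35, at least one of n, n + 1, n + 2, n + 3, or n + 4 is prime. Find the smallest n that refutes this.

The first 13 eligible values, up to n = 47, all satisfy the conclusion.
n = 48: 48 = 2 × 24; 49 = 7 × 7; 50 = 2 × 25; 51 = 3 × 17; 52 = 2 × 26 — all composite.
Thus n = 48 disproves the claim, and no smaller n works.

n = 48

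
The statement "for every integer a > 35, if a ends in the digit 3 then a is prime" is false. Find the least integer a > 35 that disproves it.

a = 63

a = 43: 43 ends in 3 and is prime.
a = 53: 53 ends in 3 and is prime.
a = 63: 63 ends in 3; 63 = 3 × 21, composite.
Hence a = 63 is a counterexample.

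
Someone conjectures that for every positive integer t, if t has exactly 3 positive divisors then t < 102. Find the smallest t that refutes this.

We need the least positive integer t for which t has exactly 3 positive divisors but the claim fails.
The first 4 eligible values, up to t = 49, all satisfy the conclusion.
t = 121: τ(121) = 3; 121 ≥ 102.

t = 121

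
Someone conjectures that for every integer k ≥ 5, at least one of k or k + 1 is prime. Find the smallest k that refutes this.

k = 8

We need the least integer k ≥ 5 for which k, k + 1 are both composite.
For k = 5, 6, 7 the conclusion holds.
k = 8: 8 = 2 × 4; 9 = 3 × 3 — both composite.
Hence k = 8 is a counterexample.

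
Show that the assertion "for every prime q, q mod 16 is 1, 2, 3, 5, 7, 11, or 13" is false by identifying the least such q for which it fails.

q = 31

We need the least prime q for which the claim fails.
For q = 2, 3, 5, 7, 11, 13, 17, 19, 23, 29 the conclusion holds.
q = 31: 31 mod 16 = 15 — not in {1, 2, 3, 5, 7, 11, 13}.
So q = 31 is the smallest counterexample.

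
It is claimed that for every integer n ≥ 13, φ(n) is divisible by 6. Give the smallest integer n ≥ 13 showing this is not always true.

n = 15

We need the least integer n ≥ 13 for which φ(n) is not divisible by 6.
For n = 13, 14 the conclusion holds.
n = 15: φ(15) = 8; 8 mod 6 = 2.
Hence n = 15 is a counterexample.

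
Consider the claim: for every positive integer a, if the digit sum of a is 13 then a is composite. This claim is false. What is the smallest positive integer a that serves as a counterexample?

We need the least positive integer a for which the digit sum of a is 13 but a is prime.
For a = 49, 58 the conclusion holds.
a = 67: digit sum 13; 67 is prime, not composite.

a = 67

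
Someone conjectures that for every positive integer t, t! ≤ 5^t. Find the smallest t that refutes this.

t = 12

Check each positive integer t in order until t! > 5^t.
For t = 1, 2, 3, 4, …, 9, 10, 11 the conclusion holds.
t = 12: t! = 479001600 and 5^t = 244140625, so 479001600 > 244140625.
So t = 12 is the smallest counterexample.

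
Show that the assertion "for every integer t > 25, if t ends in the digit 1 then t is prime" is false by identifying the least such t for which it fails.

t = 51

Check each integer t > 25 in order until t ends in the digit 1 but t is not prime.
t = 31: 31 ends in 1 and is prime.
t = 41: 41 ends in 1 and is prime.
t = 51: 51 ends in 1; 51 = 3 × 17, composite.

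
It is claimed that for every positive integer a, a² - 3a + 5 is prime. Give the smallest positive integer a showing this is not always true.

a = 4

Check each positive integer a in order until a² - 3a + 5 is not prime.
a = 1: a² - 3a + 5 = 3, prime.
a = 2: a² - 3a + 5 = 3, prime.
a = 3: a² - 3a + 5 = 5, prime.
a = 4: a² - 3a + 5 = 9 = 3 × 3, composite.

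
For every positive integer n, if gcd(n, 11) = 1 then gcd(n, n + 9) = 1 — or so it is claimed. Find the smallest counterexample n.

n = 3

A counterexample is any positive integer n such that gcd(n, 11) = 1 but gcd(n, n + 9) > 1; we check each in order.
For n = 1, 2 the conclusion holds.
n = 3: gcd(3, 12) = 3.
Hence n = 3 is a counterexample.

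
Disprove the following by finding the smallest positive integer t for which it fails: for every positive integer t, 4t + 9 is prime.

t = 3

Check each positive integer t in order until 4t + 9 is not prime.
t = 1: 4t + 9 = 13, prime.
t = 2: 4t + 9 = 17, prime.
t = 3: 4t + 9 = 21 = 3 × 7, composite.
So t = 3 is the smallest counterexample.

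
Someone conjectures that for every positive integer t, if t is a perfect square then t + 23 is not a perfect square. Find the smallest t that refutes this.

t = 121

For t = 1, 4, 9, 16, 25, 36, 49, 64, 81, 100 the conclusion holds.
t = 121: 121 = 11² and 121 + 23 = 144 = 12².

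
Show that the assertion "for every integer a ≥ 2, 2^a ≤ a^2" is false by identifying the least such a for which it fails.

A counterexample is any integer a ≥ 2 such that 2^a > a^2; we check each in order.
a = 2: 2^a = 4 and a^2 = 4, so 4 ≤ 4.
a = 3: 2^a = 8 and a^2 = 9, so 8 ≤ 9.
a = 4: 2^a = 16 and a^2 = 16, so 16 ≤ 16.
a = 5: 2^a = 32 and a^2 = 25, so 32 > 25.
So a = 5 is the smallest counterexample.

a = 5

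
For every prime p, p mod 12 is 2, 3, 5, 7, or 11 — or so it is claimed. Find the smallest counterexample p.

p = 13

A counterexample is any prime p such that the claim fails; we check each in order.
For p = 2, 3, 5, 7, 11 the conclusion holds.
p = 13: 13 mod 12 = 1 — not in {2, 3, 5, 7, 11}.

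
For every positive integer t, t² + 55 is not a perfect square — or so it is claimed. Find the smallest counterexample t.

A counterexample is any positive integer t such that t² + 55 is a perfect square; we check each in order.
For t = 1, 2 the conclusion holds.
t = 3: 3² + 55 = 64 = 8², a perfect square.
Hence t = 3 is a counterexample.

t = 3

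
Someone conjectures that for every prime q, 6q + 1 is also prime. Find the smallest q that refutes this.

For q = 2, 3, 5, 7, 11, 13, 17 the conclusion holds.
q = 19: 6q + 1 = 115 = 5 × 23, not prime.
So q = 19 is the smallest counterexample.

q = 19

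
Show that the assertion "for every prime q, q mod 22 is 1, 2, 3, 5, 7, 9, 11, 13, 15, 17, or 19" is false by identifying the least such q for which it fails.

q = 43

For q = 2, 3, 5, 7, …, 31, 37, 41 the conclusion holds.
q = 43: 43 mod 22 = 21 — not in {1, 2, 3, 5, 7, 9, 11, 13, 15, 17, 19}.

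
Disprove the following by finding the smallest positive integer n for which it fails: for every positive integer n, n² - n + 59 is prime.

n = 1: n² - n + 59 = 59, prime.
n = 2: n² - n + 59 = 61, prime.
n = 3: n² - n + 59 = 65 = 5 × 13, composite.
So n = 3 is the smallest counterexample.

n = 3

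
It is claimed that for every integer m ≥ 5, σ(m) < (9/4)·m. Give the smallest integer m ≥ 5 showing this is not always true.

m = 12

m = 5: σ(5) = 6; 6 < 45/4.
m = 6: σ(6) = 12; 12 < 27/2.
m = 7: σ(7) = 8; 8 < 63/4.
m = 8: σ(8) = 15; 15 < 18.
m = 9: σ(9) = 13; 13 < 81/4.
m = 10: σ(10) = 18; 18 < 45/2.
m = 11: σ(11) = 12; 12 < 99/4.
m = 12: σ(12) = 28; 28 ≥ 27.
Hence m = 12 is a counterexample.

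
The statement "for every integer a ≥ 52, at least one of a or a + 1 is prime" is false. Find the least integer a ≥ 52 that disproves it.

a = 54

A counterexample is any integer a ≥ 52 such that a, a + 1 are both composite; we check each in order.
a = 52: 53 is prime.
a = 53: 53 is prime.
a = 54: 54 = 2 × 27; 55 = 5 × 11 — both composite.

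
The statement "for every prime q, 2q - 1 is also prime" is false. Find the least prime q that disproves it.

We need the least prime q for which 2q - 1 is not prime.
q = 2: 2q - 1 = 3, prime.
q = 3: 2q - 1 = 5, prime.
q = 5: 2q - 1 = 9 = 3 × 3, not prime.
Hence q = 5 is a counterexample.

q = 5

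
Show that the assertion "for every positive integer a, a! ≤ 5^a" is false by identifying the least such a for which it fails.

For a = 1, 2, 3, 4, …, 9, 10, 11 the conclusion holds.
a = 12: a! = 479001600 and 5^a = 244140625, so 479001600 > 244140625.

a = 12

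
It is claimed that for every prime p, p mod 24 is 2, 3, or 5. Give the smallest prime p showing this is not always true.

p = 7

p = 2: 2 mod 24 = 2.
p = 3: 3 mod 24 = 3.
p = 5: 5 mod 24 = 5.
p = 7: 7 mod 24 = 7 — not in {2, 3, 5}.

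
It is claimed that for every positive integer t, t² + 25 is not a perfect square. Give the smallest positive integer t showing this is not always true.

For t = 1, 2, 3, 4, …, 9, 10, 11 the conclusion holds.
t = 12: 12² + 25 = 169 = 13², a perfect square.

t = 12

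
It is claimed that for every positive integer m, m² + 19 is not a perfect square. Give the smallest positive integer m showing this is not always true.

m = 9

A counterexample is any positive integer m such that m² + 19 is a perfect square; we check each in order.
m = 1: 1² + 19 = 20, not a perfect square.
m = 2: 2² + 19 = 23, not a perfect square.
m = 3: 3² + 19 = 28, not a perfect square.
m = 4: 4² + 19 = 35, not a perfect square.
m = 5: 5² + 19 = 44, not a perfect square.
m = 6: 6² + 19 = 55, not a perfect square.
m = 7: 7² + 19 = 68, not a perfect square.
m = 8: 8² + 19 = 83, not a perfect square.
m = 9: 9² + 19 = 100 = 10², a perfect square.
So m = 9 is the smallest counterexample.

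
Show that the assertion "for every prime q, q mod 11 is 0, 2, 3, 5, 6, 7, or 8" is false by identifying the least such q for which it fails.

q = 23

A counterexample is any prime q such that the claim fails; we check each in order.
q = 2: 2 mod 11 = 2.
q = 3: 3 mod 11 = 3.
q = 5: 5 mod 11 = 5.
q = 7: 7 mod 11 = 7.
q = 11: 11 mod 11 = 0.
q = 13: 13 mod 11 = 2.
q = 17: 17 mod 11 = 6.
q = 19: 19 mod 11 = 8.
q = 23: 23 mod 11 = 1 — not in {0, 2, 3, 5, 6, 7, 8}.
Hence q = 23 is a counterexample.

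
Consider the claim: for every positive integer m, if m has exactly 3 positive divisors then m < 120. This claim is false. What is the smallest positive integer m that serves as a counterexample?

m = 4: τ(4) = 3; 4 < 120.
m = 9: τ(9) = 3; 9 < 120.
m = 25: τ(25) = 3; 25 < 120.
m = 49: τ(49) = 3; 49 < 120.
m = 121: τ(121) = 3; 121 ≥ 120.
So m = 121 is the smallest counterexample.

m = 121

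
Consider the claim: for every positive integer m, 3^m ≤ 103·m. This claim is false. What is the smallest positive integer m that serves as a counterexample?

m = 6

m = 1: 3^m = 3 and 103·m = 103, so 3 ≤ 103.
m = 2: 3^m = 9 and 103·m = 206, so 9 ≤ 206.
m = 3: 3^m = 27 and 103·m = 309, so 27 ≤ 309.
m = 4: 3^m = 81 and 103·m = 412, so 81 ≤ 412.
m = 5: 3^m = 243 and 103·m = 515, so 243 ≤ 515.
m = 6: 3^m = 729 and 103·m = 618, so 729 > 618.
Hence m = 6 is a counterexample.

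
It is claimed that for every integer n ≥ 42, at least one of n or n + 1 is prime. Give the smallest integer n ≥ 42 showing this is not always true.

We need the least integer n ≥ 42 for which n, n + 1 are both composite.
n = 42: 43 is prime.
n = 43: 43 is prime.
n = 44: 44 = 2 × 22; 45 = 3 × 15 — both composite.
Hence n = 44 is a counterexample.

n = 44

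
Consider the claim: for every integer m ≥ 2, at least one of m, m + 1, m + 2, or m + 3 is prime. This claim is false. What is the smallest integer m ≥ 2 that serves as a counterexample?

The first 22 eligible values, up to m = 23, all satisfy the conclusion.
m = 24: 24 = 2 × 12; 25 = 5 × 5; 26 = 2 × 13; 27 = 3 × 9 — all composite.

m = 24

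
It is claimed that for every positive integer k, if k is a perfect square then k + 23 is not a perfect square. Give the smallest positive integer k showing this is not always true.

For k = 1, 4, 9, 16, 25, 36, 49, 64, 81, 100 the conclusion holds.
k = 121: 121 = 11² and 121 + 23 = 144 = 12².
So k = 121 is the smallest counterexample.

k = 121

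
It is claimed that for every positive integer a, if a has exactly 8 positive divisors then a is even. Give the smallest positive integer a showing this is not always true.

Check each positive integer a in order until a has exactly 8 positive divisors but a is odd.
The first 12 eligible values, up to a = 104, all satisfy the conclusion.
a = 105: divisors of 105: 1, 3, 5, 7, 15, 21, 35, 105; 105 is odd.
Thus a = 105 disproves the claim, and no smaller a works.

a = 105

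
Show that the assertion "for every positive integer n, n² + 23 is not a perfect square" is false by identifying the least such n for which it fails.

n = 11

Check each positive integer n in order until n² + 23 is a perfect square.
For n = 1, 2, 3, 4, 5, 6, 7, 8, 9, 10 the conclusion holds.
n = 11: 11² + 23 = 144 = 12², a perfect square.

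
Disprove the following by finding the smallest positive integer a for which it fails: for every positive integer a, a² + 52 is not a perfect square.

The first 11 eligible values, up to a = 11, all satisfy the conclusion.
a = 12: 12² + 52 = 196 = 14², a perfect square.
So a = 12 is the smallest counterexample.

a = 12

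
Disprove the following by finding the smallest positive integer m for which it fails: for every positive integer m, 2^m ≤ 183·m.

We need the least positive integer m for which 2^m > 183·m.
For m = 1, 2, 3, 4, 5, 6, 7, 8, 9, 10 the conclusion holds.
m = 11: 2^m = 2048 and 183·m = 2013, so 2048 > 2013.

m = 11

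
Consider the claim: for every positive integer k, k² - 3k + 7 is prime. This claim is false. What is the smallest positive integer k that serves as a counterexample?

A counterexample is any positive integer k such that k² - 3k + 7 is not prime; we check each in order.
The first 5 eligible values, up to k = 5, all satisfy the conclusion.
k = 6: k² - 3k + 7 = 25 = 5 × 5, composite.
So k = 6 is the smallest counterexample.

k = 6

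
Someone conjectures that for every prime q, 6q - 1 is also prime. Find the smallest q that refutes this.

q = 11

The first 4 eligible values, up to q = 7, all satisfy the conclusion.
q = 11: 6q - 1 = 65 = 5 × 13, not prime.
Thus q = 11 disproves the claim, and no smaller q works.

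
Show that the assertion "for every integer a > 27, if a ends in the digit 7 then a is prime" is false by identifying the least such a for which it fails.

a = 57

We need the least integer a > 27 for which a ends in the digit 7 but a is not prime.
For a = 37, 47 the conclusion holds.
a = 57: 57 ends in 7; 57 = 3 × 19, composite.
So a = 57 is the smallest counterexample.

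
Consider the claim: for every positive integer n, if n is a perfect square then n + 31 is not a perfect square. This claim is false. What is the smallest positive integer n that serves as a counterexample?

Check each positive integer n in order until n is a perfect square but n + 31 is a perfect square.
For n = 1, 4, 9, 16, …, 144, 169, 196 the conclusion holds.
n = 225: 225 = 15² and 225 + 31 = 256 = 16².
Hence n = 225 is a counterexample.

n = 225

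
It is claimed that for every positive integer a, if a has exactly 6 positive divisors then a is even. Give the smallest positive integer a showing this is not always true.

a = 45

Check each positive integer a in order until a has exactly 6 positive divisors but a is odd.
For a = 12, 18, 20, 28, 32, 44 the conclusion holds.
a = 45: divisors of 45: 1, 3, 5, 9, 15, 45; 45 is odd.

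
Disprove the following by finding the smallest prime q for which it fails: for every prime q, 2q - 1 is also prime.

q = 5

A counterexample is any prime q such that 2q - 1 is not prime; we check each in order.
q = 2: 2q - 1 = 3, prime.
q = 3: 2q - 1 = 5, prime.
q = 5: 2q - 1 = 9 = 3 × 3, not prime.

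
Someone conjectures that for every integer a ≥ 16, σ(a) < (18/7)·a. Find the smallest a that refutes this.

A counterexample is any integer a ≥ 16 such that the claim fails; we check each in order.
For a = 16, 17, 18, 19, …, 45, 46, 47 the conclusion holds.
a = 48: σ(48) = 124; 124 ≥ 864/7.

a = 48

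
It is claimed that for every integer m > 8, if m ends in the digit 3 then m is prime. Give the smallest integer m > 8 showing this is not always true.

We need the least integer m > 8 for which m ends in the digit 3 but m is not prime.
For m = 13, 23 the conclusion holds.
m = 33: 33 ends in 3; 33 = 3 × 11, composite.

m = 33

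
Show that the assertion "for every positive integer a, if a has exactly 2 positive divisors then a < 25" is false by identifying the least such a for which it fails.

We need the least positive integer a for which a has exactly 2 positive divisors but the claim fails.
For a = 2, 3, 5, 7, 11, 13, 17, 19, 23 the conclusion holds.
a = 29: τ(29) = 2; 29 ≥ 25.

a = 29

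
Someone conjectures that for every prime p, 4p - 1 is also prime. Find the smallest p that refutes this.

We need the least prime p for which 4p - 1 is not prime.
For p = 2, 3, 5 the conclusion holds.
p = 7: 4p - 1 = 27 = 3 × 9, not prime.
So p = 7 is the smallest counterexample.

p = 7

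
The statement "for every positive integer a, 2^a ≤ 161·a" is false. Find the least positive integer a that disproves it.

a = 11

For a = 1, 2, 3, 4, 5, 6, 7, 8, 9, 10 the conclusion holds.
a = 11: 2^a = 2048 and 161·a = 1771, so 2048 > 1771.
Hence a = 11 is a counterexample.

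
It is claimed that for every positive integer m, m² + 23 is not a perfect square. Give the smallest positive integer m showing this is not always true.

m = 11

Check each positive integer m in order until m² + 23 is a perfect square.
The first 10 eligible values, up to m = 10, all satisfy the conclusion.
m = 11: 11² + 23 = 144 = 12², a perfect square.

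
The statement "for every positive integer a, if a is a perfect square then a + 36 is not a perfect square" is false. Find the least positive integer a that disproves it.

a = 64

a = 1: 1 + 36 = 37, not a perfect square.
a = 4: 4 + 36 = 40, not a perfect square.
a = 9: 9 + 36 = 45, not a perfect square.
a = 16: 16 + 36 = 52, not a perfect square.
a = 25: 25 + 36 = 61, not a perfect square.
a = 36: 36 + 36 = 72, not a perfect square.
a = 49: 49 + 36 = 85, not a perfect square.
a = 64: 64 = 8² and 64 + 36 = 100 = 10².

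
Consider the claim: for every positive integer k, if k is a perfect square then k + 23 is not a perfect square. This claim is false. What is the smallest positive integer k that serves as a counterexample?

k = 121

The first 10 eligible values, up to k = 100, all satisfy the conclusion.
k = 121: 121 = 11² and 121 + 23 = 144 = 12².
Hence k = 121 is a counterexample.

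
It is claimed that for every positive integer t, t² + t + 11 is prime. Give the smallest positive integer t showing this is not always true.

A counterexample is any positive integer t such that t² + t + 11 is not prime; we check each in order.
The first 9 eligible values, up to t = 9, all satisfy the conclusion.
t = 10: t² + t + 11 = 121 = 11 × 11, composite.
Thus t = 10 disproves the claim, and no smaller t works.

t = 10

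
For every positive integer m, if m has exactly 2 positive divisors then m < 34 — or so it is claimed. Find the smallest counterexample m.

m = 37

We need the least positive integer m for which m has exactly 2 positive divisors but the claim fails.
For m = 2, 3, 5, 7, …, 23, 29, 31 the conclusion holds.
m = 37: τ(37) = 2; 37 ≥ 34.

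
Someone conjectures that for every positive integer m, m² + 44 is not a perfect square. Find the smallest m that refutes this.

m = 10

For m = 1, 2, 3, 4, 5, 6, 7, 8, 9 the conclusion holds.
m = 10: 10² + 44 = 144 = 12², a perfect square.
Hence m = 10 is a counterexample.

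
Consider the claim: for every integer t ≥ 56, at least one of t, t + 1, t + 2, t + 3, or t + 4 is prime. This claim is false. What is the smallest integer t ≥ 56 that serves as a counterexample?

We need the least integer t ≥ 56 for which t, t + 1, t + 2, t + 3, t + 4 are all composite.
The first 6 eligible values, up to t = 61, all satisfy the conclusion.
t = 62: 62 = 2 × 31; 63 = 3 × 21; 64 = 2 × 32; 65 = 5 × 13; 66 = 2 × 33 — all composite.
Thus t = 62 disproves the claim, and no smaller t works.

t = 62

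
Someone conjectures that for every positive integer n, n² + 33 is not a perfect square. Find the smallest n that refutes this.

A counterexample is any positive integer n such that n² + 33 is a perfect square; we check each in order.
For n = 1, 2, 3 the conclusion holds.
n = 4: 4² + 33 = 49 = 7², a perfect square.
So n = 4 is the smallest counterexample.

n = 4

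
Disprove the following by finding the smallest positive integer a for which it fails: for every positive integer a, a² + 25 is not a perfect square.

Check each positive integer a in order until a² + 25 is a perfect square.
For a = 1, 2, 3, 4, …, 9, 10, 11 the conclusion holds.
a = 12: 12² + 25 = 169 = 13², a perfect square.
Hence a = 12 is a counterexample.

a = 12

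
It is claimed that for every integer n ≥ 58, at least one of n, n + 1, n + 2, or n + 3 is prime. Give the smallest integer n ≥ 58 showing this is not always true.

n = 62

n = 58: 59 is prime.
n = 59: 59 is prime.
n = 60: 61 is prime.
n = 61: 61 is prime.
n = 62: 62 = 2 × 31; 63 = 3 × 21; 64 = 2 × 32; 65 = 5 × 13 — all composite.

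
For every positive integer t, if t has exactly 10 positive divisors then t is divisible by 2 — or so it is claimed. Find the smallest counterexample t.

For t = 48, 80, 112, 162, 176, 208, 272, 304, 368 the conclusion holds.
t = 405: τ(405) = 10; 405 mod 2 = 1.
Thus t = 405 disproves the claim, and no smaller t works.

t = 405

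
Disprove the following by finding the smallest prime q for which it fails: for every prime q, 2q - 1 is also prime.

We need the least prime q for which 2q - 1 is not prime.
For q = 2, 3 the conclusion holds.
q = 5: 2q - 1 = 9 = 3 × 3, not prime.

q = 5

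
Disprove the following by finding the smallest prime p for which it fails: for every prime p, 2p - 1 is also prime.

For p = 2, 3 the conclusion holds.
p = 5: 2p - 1 = 9 = 3 × 3, not prime.
So p = 5 is the smallest counterexample.

p = 5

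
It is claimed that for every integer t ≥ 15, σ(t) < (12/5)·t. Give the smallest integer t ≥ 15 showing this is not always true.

Check each integer t ≥ 15 in order until the claim fails.
For t = 15, 16, 17, 18, 19, 20, 21, 22, 23 the conclusion holds.
t = 24: σ(24) = 60; 60 ≥ 288/5.
Hence t = 24 is a counterexample.

t = 24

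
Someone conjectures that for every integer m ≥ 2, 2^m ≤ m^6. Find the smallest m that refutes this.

The first 28 eligible values, up to m = 29, all satisfy the conclusion.
m = 30: 2^m = 1073741824 and m^6 = 729000000, so 1073741824 > 729000000.
Hence m = 30 is a counterexample.

m = 30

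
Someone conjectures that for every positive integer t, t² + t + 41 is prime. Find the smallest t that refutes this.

t = 40

The first 39 eligible values, up to t = 39, all satisfy the conclusion.
t = 40: t² + t + 41 = 1681 = 41 × 41, composite.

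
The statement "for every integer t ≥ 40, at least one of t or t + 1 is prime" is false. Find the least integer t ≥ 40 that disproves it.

For t = 40, 41, 42, 43 the conclusion holds.
t = 44: 44 = 2 × 22; 45 = 3 × 15 — both composite.
Thus t = 44 disproves the claim, and no smaller t works.

t = 44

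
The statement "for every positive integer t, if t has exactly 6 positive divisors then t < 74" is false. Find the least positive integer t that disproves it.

We need the least positive integer t for which t has exactly 6 positive divisors but the claim fails.
For t = 12, 18, 20, 28, …, 52, 63, 68 the conclusion holds.
t = 75: τ(75) = 6; 75 ≥ 74.

t = 75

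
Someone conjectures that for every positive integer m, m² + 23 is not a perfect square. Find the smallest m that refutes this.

m = 11

The first 10 eligible values, up to m = 10, all satisfy the conclusion.
m = 11: 11² + 23 = 144 = 12², a perfect square.
So m = 11 is the smallest counterexample.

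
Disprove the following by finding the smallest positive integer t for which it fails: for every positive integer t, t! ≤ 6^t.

A counterexample is any positive integer t such that t! > 6^t; we check each in order.
The first 13 eligible values, up to t = 13, all satisfy the conclusion.
t = 14: t! = 87178291200 and 6^t = 78364164096, so 87178291200 > 78364164096.
So t = 14 is the smallest counterexample.

t = 14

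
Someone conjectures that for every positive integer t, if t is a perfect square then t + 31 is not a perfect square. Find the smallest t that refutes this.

We need the least positive integer t for which t is a perfect square but t + 31 is a perfect square.
The first 14 eligible values, up to t = 196, all satisfy the conclusion.
t = 225: 225 = 15² and 225 + 31 = 256 = 16².
So t = 225 is the smallest counterexample.

t = 225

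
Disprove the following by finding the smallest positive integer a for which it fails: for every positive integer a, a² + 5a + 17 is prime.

a = 8

For a = 1, 2, 3, 4, 5, 6, 7 the conclusion holds.
a = 8: a² + 5a + 17 = 121 = 11 × 11, composite.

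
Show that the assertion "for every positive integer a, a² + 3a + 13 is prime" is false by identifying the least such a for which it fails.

Check each positive integer a in order until a² + 3a + 13 is not prime.
a = 1: a² + 3a + 13 = 17, prime.
a = 2: a² + 3a + 13 = 23, prime.
a = 3: a² + 3a + 13 = 31, prime.
a = 4: a² + 3a + 13 = 41, prime.
a = 5: a² + 3a + 13 = 53, prime.
a = 6: a² + 3a + 13 = 67, prime.
a = 7: a² + 3a + 13 = 83, prime.
a = 8: a² + 3a + 13 = 101, prime.
a = 9: a² + 3a + 13 = 121 = 11 × 11, composite.

a = 9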